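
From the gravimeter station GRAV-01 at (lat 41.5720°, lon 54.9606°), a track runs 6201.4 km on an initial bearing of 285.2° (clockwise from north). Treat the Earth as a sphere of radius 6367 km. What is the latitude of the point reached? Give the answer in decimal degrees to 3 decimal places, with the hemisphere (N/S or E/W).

δ = d/R = 6201.4/6367 = 0.973991 rad
φ₂ = arcsin(sin φ₁ cos δ + cos φ₁ sin δ cos θ)
   = arcsin(0.66356·0.56200 + 0.74812·0.82714·0.26219) = 32.35513°
λ₂ = λ₁ + atan2(sin θ sin δ cos φ₁, cos δ − sin φ₁ sin φ₂) = -15.93029°

32.355°N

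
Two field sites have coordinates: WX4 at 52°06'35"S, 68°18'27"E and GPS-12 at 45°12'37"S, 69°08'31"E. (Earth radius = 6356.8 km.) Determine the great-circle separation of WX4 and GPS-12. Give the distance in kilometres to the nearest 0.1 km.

WX4: φ = -52.10972°, λ = +68.30750°
GPS-12: φ = -45.21028°, λ = +69.14194°
Δφ = 6.8994°,  Δλ = 0.8344°
a = sin²(Δφ/2) + cos φ₁ cos φ₂ sin²(Δλ/2) = 0.003644
c = 2·arcsin(√a) = 0.120799 rad = 6.9213°
d = R·c = 6356.8 × 0.120799 = 767.9 km

767.9 km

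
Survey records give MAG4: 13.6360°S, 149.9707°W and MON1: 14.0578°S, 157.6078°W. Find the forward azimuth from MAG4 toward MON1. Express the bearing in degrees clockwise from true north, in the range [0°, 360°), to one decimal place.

Δλ = -7.6371°
y = sin Δλ · cos φ₂ = -0.128918
x = cos φ₁ sin φ₂ − sin φ₁ cos φ₂ cos Δλ = -0.009390
θ = atan2(y, x) = -94.1660° → 265.8340° (mod 360°)

265.8°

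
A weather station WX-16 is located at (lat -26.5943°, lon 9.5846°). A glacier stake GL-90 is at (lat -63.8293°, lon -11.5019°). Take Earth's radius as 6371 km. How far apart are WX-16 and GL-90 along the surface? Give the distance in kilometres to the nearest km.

4411 km

Δφ = -37.2350°,  Δλ = -21.0865°
a = sin²(Δφ/2) + cos φ₁ cos φ₂ sin²(Δλ/2) = 0.115124
c = 2·arcsin(√a) = 0.692344 rad = 39.6684°
d = R·c = 6371 × 0.692344 = 4410.9 km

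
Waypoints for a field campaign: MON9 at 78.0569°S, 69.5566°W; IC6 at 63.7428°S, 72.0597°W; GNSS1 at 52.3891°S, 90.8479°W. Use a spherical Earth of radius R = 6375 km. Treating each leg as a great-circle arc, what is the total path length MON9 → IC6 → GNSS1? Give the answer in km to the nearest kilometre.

MON9→IC6: c = 0.250181 rad, d = 1594.91 km
IC6→GNSS1: c = 0.261342 rad, d = 1666.06 km
Total = 1594.91 + 1666.06 = 3260.96 km

3261 km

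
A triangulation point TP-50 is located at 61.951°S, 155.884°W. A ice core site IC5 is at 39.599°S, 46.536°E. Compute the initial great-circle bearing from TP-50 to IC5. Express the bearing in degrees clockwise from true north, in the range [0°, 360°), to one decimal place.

197.6°

Δλ = -157.5800°
y = sin Δλ · cos φ₂ = -0.293873
x = cos φ₁ sin φ₂ − sin φ₁ cos φ₂ cos Δλ = -0.928349
θ = atan2(y, x) = -162.4346° → 197.5654° (mod 360°)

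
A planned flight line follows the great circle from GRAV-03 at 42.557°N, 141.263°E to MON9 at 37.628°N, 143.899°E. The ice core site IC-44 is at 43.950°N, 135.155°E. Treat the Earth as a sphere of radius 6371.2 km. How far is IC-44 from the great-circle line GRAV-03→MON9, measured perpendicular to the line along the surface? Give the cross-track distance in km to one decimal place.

δ₁₃ = central angle GRAV-03→IC-44 = 0.081338 rad  (haversine)
θ₁₃ = bearing GRAV-03→IC-44 = 289.465°,  θ₁₂ = bearing GRAV-03→MON9 = 156.890°
dₓₜ = R·arcsin(sin δ₁₃ · sin(θ₁₃ − θ₁₂)) = 6371.2·arcsin(0.08125·sin(132.575°)) = 381.420 km
|dₓₜ| = 381.420 km

381.4 km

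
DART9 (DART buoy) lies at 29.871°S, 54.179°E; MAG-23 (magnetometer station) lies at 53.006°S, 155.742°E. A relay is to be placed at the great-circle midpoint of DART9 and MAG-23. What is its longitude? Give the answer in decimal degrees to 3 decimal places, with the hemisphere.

92.476°E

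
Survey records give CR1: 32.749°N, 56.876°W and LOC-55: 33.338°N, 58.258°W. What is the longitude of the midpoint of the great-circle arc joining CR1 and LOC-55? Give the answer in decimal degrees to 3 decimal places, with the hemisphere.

57.565°W

Bx = cos φ₂ cos Δλ = 0.835200,  By = cos φ₂ sin Δλ = -0.020149
φₘ = atan2(sin φ₁ + sin φ₂, √((cos φ₁ + Bx)² + By²)) = 33.04540°
λₘ = λ₁ + atan2(By, cos φ₁ + Bx) = -57.56469°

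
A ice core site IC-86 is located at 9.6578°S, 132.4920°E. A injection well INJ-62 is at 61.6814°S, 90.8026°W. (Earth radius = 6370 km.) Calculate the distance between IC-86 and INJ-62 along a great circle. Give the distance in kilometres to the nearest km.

Δφ = -52.0236°,  Δλ = 136.7054°
a = sin²(Δφ/2) + cos φ₁ cos φ₂ sin²(Δλ/2) = 0.596344
c = 2·arcsin(√a) = 1.764697 rad = 101.1097°
d = R·c = 6370 × 1.764697 = 11241.1 km

11241 km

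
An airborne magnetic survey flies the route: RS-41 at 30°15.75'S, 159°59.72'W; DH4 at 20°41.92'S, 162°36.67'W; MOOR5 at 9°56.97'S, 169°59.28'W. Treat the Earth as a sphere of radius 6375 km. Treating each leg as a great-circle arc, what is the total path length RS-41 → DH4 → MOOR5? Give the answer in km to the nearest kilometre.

RS-41: φ = -30.26250°, λ = -159.99533°
DH4: φ = -20.69867°, λ = -162.61117°
MOOR5: φ = -9.94950°, λ = -169.98800°
RS-41→DH4: c = 0.171914 rad, d = 1095.95 km
DH4→MOOR5: c = 0.224853 rad, d = 1433.44 km
Total = 1095.95 + 1433.44 = 2529.39 km

2529 km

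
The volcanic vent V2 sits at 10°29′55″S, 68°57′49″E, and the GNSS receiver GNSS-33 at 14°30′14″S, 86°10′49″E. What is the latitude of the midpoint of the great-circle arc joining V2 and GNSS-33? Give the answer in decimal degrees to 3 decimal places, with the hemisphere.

12.639°S

V2: φ = -10.49861°, λ = +68.96361°
GNSS-33: φ = -14.50389°, λ = +86.18028°
Bx = cos φ₂ cos Δλ = 0.924751,  By = cos φ₂ sin Δλ = 0.286553
φₘ = atan2(sin φ₁ + sin φ₂, √((cos φ₁ + Bx)² + By²)) = -12.63913°
λₘ = λ₁ + atan2(By, cos φ₁ + Bx) = 77.50470°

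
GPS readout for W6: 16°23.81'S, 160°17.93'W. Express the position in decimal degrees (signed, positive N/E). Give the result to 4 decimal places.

lat: 16.3968° S → -16.3968°
lon: 160.2988° W → -160.2988°

-16.3968°, -160.2988°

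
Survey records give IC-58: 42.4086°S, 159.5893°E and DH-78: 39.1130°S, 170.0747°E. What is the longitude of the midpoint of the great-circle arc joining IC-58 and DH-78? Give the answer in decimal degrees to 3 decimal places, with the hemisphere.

164.962°E

Bx = cos φ₂ cos Δλ = 0.762947,  By = cos φ₂ sin Δλ = 0.141203
φₘ = atan2(sin φ₁ + sin φ₂, √((cos φ₁ + Bx)² + By²)) = -40.87955°
λₘ = λ₁ + atan2(By, cos φ₁ + Bx) = 164.96237°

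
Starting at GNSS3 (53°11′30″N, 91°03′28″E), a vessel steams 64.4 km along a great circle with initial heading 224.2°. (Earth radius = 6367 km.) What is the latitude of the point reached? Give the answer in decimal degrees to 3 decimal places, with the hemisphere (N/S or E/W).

52.774°N

GNSS3: φ = +53.19167°, λ = +91.05778°
δ = d/R = 64.4/6367 = 0.010115 rad
φ₂ = arcsin(sin φ₁ cos δ + cos φ₁ sin δ cos θ)
   = arcsin(0.80064·0.99995 + 0.59914·0.01011·-0.71691) = 52.77432°
λ₂ = λ₁ + atan2(sin θ sin δ cos φ₁, cos δ − sin φ₁ sin φ₂) = 90.38991°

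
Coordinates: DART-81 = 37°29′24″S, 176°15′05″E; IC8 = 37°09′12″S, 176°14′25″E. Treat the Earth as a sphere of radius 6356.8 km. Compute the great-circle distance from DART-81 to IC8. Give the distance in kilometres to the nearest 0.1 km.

37.4 km

DART-81: φ = -37.49000°, λ = +176.25139°
IC8: φ = -37.15333°, λ = +176.24028°
Δφ = 0.3367°,  Δλ = -0.0111°
a = sin²(Δφ/2) + cos φ₁ cos φ₂ sin²(Δλ/2) = 0.000009
c = 2·arcsin(√a) = 0.005878 rad = 0.3368°
d = R·c = 6356.8 × 0.005878 = 37.4 km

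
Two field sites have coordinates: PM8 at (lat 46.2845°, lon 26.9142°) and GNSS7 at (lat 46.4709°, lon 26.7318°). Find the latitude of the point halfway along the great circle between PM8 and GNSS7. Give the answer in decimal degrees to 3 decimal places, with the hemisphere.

46.378°N

Bx = cos φ₂ cos Δλ = 0.688719,  By = cos φ₂ sin Δλ = -0.002193
φₘ = atan2(sin φ₁ + sin φ₂, √((cos φ₁ + Bx)² + By²)) = 46.37774°
λₘ = λ₁ + atan2(By, cos φ₁ + Bx) = 26.82316°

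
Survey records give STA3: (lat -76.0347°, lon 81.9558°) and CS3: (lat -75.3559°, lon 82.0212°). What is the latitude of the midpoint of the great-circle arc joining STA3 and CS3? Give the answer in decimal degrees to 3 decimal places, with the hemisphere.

75.695°S

Bx = cos φ₂ cos Δλ = 0.252814,  By = cos φ₂ sin Δλ = 0.000289
φₘ = atan2(sin φ₁ + sin φ₂, √((cos φ₁ + Bx)² + By²)) = -75.69530°
λₘ = λ₁ + atan2(By, cos φ₁ + Bx) = 81.98926°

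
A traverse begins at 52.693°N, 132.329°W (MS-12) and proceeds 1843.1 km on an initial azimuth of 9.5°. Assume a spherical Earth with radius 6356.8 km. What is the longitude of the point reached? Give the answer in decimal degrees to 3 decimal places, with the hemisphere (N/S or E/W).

δ = d/R = 1843.1/6356.8 = 0.289941 rad
φ₂ = arcsin(sin φ₁ cos δ + cos φ₁ sin δ cos θ)
   = arcsin(0.79540·0.95826 + 0.60609·0.28590·0.98629) = 68.92350°
λ₂ = λ₁ + atan2(sin θ sin δ cos φ₁, cos δ − sin φ₁ sin φ₂) = -124.78924°

124.789°W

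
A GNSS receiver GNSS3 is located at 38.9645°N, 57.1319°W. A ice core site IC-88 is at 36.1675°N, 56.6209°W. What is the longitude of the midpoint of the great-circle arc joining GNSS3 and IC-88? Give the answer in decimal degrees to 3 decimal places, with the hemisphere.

56.872°W

Bx = cos φ₂ cos Δλ = 0.807263,  By = cos φ₂ sin Δλ = 0.007200
φₘ = atan2(sin φ₁ + sin φ₂, √((cos φ₁ + Bx)² + By²)) = 37.56628°
λₘ = λ₁ + atan2(By, cos φ₁ + Bx) = -56.87160°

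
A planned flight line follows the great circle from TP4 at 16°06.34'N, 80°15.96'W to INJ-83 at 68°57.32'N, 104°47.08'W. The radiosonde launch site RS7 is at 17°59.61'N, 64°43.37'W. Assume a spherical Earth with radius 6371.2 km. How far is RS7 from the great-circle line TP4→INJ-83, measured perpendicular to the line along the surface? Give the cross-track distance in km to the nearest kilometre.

TP4: φ = +16.10567°, λ = -80.26600°
INJ-83: φ = +68.95533°, λ = -104.78467°
RS7: φ = +17.99350°, λ = -64.72283°
δ₁₃ = central angle TP4→RS7 = 0.261358 rad  (haversine)
θ₁₃ = bearing TP4→RS7 = 80.512°,  θ₁₂ = bearing TP4→INJ-83 = 349.525°
dₓₜ = R·arcsin(sin δ₁₃ · sin(θ₁₃ − θ₁₂)) = 6371.2·arcsin(0.25839·sin(-269.013°)) = 1664.914 km
|dₓₜ| = 1664.914 km

1665 km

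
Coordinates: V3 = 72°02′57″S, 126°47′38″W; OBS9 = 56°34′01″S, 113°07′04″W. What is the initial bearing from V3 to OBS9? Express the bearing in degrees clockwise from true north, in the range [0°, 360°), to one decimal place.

27.3°

V3: φ = -72.04917°, λ = -126.79389°
OBS9: φ = -56.56694°, λ = -113.11778°
Δλ = 13.6761°
y = sin Δλ · cos φ₂ = 0.130266
x = cos φ₁ sin φ₂ − sin φ₁ cos φ₂ cos Δλ = 0.252079
θ = atan2(y, x) = 27.3284° → 27.3284° (mod 360°)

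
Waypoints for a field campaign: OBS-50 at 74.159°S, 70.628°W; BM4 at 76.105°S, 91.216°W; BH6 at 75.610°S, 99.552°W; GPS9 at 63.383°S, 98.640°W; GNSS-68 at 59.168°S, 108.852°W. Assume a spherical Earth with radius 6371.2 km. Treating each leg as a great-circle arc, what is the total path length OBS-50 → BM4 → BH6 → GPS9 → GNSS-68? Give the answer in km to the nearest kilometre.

OBS-50→BM4: c = 0.097643 rad, d = 622.10 km
BM4→BH6: c = 0.036549 rad, d = 232.86 km
BH6→GPS9: c = 0.213468 rad, d = 1360.05 km
GPS9→GNSS-68: c = 0.112686 rad, d = 717.94 km
Total = 622.10 + 232.86 + 1360.05 + 717.94 = 2932.96 km

2933 km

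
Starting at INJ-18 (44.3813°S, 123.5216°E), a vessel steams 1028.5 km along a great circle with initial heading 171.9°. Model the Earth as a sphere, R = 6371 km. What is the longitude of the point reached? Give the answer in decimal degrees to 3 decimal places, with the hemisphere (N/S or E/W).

125.705°E

δ = d/R = 1028.5/6371 = 0.161435 rad
φ₂ = arcsin(sin φ₁ cos δ + cos φ₁ sin δ cos θ)
   = arcsin(-0.69943·0.98700 + 0.71470·0.16073·-0.99002) = -53.52023°
λ₂ = λ₁ + atan2(sin θ sin δ cos φ₁, cos δ − sin φ₁ sin φ₂) = 125.70469°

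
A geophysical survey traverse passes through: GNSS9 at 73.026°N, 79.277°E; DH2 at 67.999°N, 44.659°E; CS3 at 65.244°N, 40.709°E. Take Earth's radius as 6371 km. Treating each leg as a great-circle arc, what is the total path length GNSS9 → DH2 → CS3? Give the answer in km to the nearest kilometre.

1728 km

GNSS9→DH2: c = 0.215867 rad, d = 1375.29 km
DH2→CS3: c = 0.055296 rad, d = 352.29 km
Total = 1375.29 + 352.29 = 1727.58 km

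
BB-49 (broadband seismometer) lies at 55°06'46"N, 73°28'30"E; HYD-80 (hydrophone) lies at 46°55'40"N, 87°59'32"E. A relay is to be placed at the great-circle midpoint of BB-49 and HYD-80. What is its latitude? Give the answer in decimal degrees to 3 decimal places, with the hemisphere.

51.244°N

BB-49: φ = +55.11278°, λ = +73.47500°
HYD-80: φ = +46.92778°, λ = +87.99222°
Bx = cos φ₂ cos Δλ = 0.661116,  By = cos φ₂ sin Δλ = 0.171188
φₘ = atan2(sin φ₁ + sin φ₂, √((cos φ₁ + Bx)² + By²)) = 51.24375°
λₘ = λ₁ + atan2(By, cos φ₁ + Bx) = 81.37885°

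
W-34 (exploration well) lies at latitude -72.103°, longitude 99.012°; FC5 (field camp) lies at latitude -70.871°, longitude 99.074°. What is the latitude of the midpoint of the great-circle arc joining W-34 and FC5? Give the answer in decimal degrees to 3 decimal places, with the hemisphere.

71.487°S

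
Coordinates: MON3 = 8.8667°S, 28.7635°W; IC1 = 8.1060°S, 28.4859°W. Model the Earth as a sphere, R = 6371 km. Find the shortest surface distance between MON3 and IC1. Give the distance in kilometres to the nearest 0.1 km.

Δφ = 0.7607°,  Δλ = 0.2776°
a = sin²(Δφ/2) + cos φ₁ cos φ₂ sin²(Δλ/2) = 0.000050
c = 2·arcsin(√a) = 0.014115 rad = 0.8087°
d = R·c = 6371 × 0.014115 = 89.9 km

89.9 km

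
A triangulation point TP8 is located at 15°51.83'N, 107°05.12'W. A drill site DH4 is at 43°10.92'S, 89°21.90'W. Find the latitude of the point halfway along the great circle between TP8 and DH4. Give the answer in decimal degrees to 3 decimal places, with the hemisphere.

TP8: φ = +15.86383°, λ = -107.08533°
DH4: φ = -43.18200°, λ = -89.36500°
Bx = cos φ₂ cos Δλ = 0.694586,  By = cos φ₂ sin Δλ = 0.221942
φₘ = atan2(sin φ₁ + sin φ₂, √((cos φ₁ + Bx)² + By²)) = -13.81470°
λₘ = λ₁ + atan2(By, cos φ₁ + Bx) = -99.45414°

13.815°S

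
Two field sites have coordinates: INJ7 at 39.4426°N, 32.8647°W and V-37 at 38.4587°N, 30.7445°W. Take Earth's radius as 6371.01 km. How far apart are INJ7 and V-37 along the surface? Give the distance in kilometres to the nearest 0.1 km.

213.5 km

Δφ = -0.9839°,  Δλ = 2.1202°
a = sin²(Δφ/2) + cos φ₁ cos φ₂ sin²(Δλ/2) = 0.000281
c = 2·arcsin(√a) = 0.033511 rad = 1.9200°
d = R·c = 6371.01 × 0.033511 = 213.5 km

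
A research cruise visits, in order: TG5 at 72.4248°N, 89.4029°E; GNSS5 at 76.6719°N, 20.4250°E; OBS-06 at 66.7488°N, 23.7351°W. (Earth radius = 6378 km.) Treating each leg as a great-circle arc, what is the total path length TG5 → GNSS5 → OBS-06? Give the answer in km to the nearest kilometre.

TG5→GNSS5: c = 0.309075 rad, d = 1971.28 km
GNSS5→OBS-06: c = 0.286206 rad, d = 1825.42 km
Total = 1971.28 + 1825.42 = 3796.70 km

3797 km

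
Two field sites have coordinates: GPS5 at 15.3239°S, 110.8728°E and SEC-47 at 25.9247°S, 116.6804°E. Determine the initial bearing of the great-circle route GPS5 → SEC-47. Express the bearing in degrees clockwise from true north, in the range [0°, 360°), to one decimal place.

153.8°

Δλ = 5.8076°
y = sin Δλ · cos φ₂ = 0.091006
x = cos φ₁ sin φ₂ − sin φ₁ cos φ₂ cos Δλ = -0.185185
θ = atan2(y, x) = 153.8291° → 153.8291° (mod 360°)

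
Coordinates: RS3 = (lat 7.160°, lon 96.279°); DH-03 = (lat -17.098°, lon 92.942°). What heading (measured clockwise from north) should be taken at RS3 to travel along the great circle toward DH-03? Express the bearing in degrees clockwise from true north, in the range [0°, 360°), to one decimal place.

187.7°

Δλ = -3.3370°
y = sin Δλ · cos φ₂ = -0.055636
x = cos φ₁ sin φ₂ − sin φ₁ cos φ₂ cos Δλ = -0.410644
θ = atan2(y, x) = -172.2843° → 187.7157° (mod 360°)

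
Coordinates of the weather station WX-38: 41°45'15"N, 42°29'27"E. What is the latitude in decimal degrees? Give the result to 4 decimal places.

41.7542°N

41° + 45′/60 + 15″/3600 = 41 + 0.75000 + 0.00417 = 41.7542°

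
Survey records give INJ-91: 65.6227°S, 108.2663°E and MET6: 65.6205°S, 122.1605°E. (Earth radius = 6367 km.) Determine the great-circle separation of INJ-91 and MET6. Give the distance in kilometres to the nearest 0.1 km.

636.0 km

Δφ = 0.0022°,  Δλ = 13.8942°
a = sin²(Δφ/2) + cos φ₁ cos φ₂ sin²(Δλ/2) = 0.002492
c = 2·arcsin(√a) = 0.099891 rad = 5.7233°
d = R·c = 6367 × 0.099891 = 636.0 km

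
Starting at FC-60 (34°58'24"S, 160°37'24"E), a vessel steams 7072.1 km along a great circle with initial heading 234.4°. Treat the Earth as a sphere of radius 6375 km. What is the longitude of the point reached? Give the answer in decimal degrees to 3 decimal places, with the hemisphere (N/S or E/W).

75.809°E

FC-60: φ = -34.97333°, λ = +160.62333°
δ = d/R = 7072.1/6375 = 1.109349 rad
φ₂ = arcsin(sin φ₁ cos δ + cos φ₁ sin δ cos θ)
   = arcsin(-0.57320·0.44524 + 0.81942·0.89541·-0.58212) = -43.02555°
λ₂ = λ₁ + atan2(sin θ sin δ cos φ₁, cos δ − sin φ₁ sin φ₂) = 75.80867°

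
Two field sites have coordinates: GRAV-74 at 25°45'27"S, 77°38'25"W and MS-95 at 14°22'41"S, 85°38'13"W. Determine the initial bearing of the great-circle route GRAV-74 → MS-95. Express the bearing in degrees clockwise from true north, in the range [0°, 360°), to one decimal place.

325.1°

GRAV-74: φ = -25.75750°, λ = -77.64028°
MS-95: φ = -14.37806°, λ = -85.63694°
Δλ = -7.9967°
y = sin Δλ · cos φ₂ = -0.134758
x = cos φ₁ sin φ₂ − sin φ₁ cos φ₂ cos Δλ = 0.193212
θ = atan2(y, x) = -34.8943° → 325.1057° (mod 360°)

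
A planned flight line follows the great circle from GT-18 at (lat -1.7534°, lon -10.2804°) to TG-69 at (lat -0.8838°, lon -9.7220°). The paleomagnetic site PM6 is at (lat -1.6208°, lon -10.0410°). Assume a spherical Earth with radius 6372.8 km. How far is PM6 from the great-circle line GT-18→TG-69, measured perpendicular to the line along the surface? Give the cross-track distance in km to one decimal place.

14.4 km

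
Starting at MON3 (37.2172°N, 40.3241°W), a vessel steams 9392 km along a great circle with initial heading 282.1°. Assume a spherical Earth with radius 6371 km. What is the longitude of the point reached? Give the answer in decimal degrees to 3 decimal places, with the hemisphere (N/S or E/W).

133.228°W

δ = d/R = 9392/6371 = 1.474180 rad
φ₂ = arcsin(sin φ₁ cos δ + cos φ₁ sin δ cos θ)
   = arcsin(0.60484·0.09647 + 0.79635·0.99534·0.20962) = 12.97332°
λ₂ = λ₁ + atan2(sin θ sin δ cos φ₁, cos δ − sin φ₁ sin φ₂) = -133.22833°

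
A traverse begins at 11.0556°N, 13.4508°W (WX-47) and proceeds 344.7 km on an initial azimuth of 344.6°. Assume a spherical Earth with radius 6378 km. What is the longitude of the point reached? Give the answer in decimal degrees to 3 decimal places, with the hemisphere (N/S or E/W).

14.298°W

δ = d/R = 344.7/6378 = 0.054045 rad
φ₂ = arcsin(sin φ₁ cos δ + cos φ₁ sin δ cos θ)
   = arcsin(0.19176·0.99854 + 0.98144·0.05402·0.96410) = 14.03971°
λ₂ = λ₁ + atan2(sin θ sin δ cos φ₁, cos δ − sin φ₁ sin φ₂) = -14.29805°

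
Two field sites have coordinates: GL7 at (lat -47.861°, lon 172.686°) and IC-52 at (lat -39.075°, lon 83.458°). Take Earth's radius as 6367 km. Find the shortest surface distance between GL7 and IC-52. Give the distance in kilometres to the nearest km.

Δφ = 8.7860°,  Δλ = -89.2280°
a = sin²(Δφ/2) + cos φ₁ cos φ₂ sin²(Δλ/2) = 0.262788
c = 2·arcsin(√a) = 1.076486 rad = 61.6781°
d = R·c = 6367 × 1.076486 = 6854.0 km

6854 km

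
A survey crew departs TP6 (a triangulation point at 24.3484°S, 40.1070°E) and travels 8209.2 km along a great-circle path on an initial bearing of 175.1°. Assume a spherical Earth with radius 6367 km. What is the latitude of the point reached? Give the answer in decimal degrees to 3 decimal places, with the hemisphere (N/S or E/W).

80.583°S

δ = d/R = 8209.2/6367 = 1.289336 rad
φ₂ = arcsin(sin φ₁ cos δ + cos φ₁ sin δ cos θ)
   = arcsin(-0.41228·0.27776 + 0.91106·0.96065·-0.99635) = -80.58279°
λ₂ = λ₁ + atan2(sin θ sin δ cos φ₁, cos δ − sin φ₁ sin φ₂) = -169.99197°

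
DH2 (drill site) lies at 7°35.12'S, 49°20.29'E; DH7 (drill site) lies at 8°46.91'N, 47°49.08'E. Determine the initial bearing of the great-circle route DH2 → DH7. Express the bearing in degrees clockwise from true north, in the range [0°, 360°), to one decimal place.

354.7°

DH2: φ = -7.58533°, λ = +49.33817°
DH7: φ = +8.78183°, λ = +47.81800°
Δλ = -1.5202°
y = sin Δλ · cos φ₂ = -0.026218
x = cos φ₁ sin φ₂ − sin φ₁ cos φ₂ cos Δλ = 0.281746
θ = atan2(y, x) = -5.3163° → 354.6837° (mod 360°)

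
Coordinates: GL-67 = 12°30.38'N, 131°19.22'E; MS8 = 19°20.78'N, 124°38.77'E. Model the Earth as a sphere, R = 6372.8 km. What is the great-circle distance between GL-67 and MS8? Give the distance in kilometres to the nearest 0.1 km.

1042.9 km

GL-67: φ = +12.50633°, λ = +131.32033°
MS8: φ = +19.34633°, λ = +124.64617°
Δφ = 6.8400°,  Δλ = -6.6742°
a = sin²(Δφ/2) + cos φ₁ cos φ₂ sin²(Δλ/2) = 0.006680
c = 2·arcsin(√a) = 0.163644 rad = 9.3761°
d = R·c = 6372.8 × 0.163644 = 1042.9 km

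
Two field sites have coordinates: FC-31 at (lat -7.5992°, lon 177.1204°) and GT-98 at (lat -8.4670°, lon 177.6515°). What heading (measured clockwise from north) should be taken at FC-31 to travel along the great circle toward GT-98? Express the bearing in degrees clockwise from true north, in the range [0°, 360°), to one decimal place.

148.8°

Δλ = 0.5311°
y = sin Δλ · cos φ₂ = 0.009168
x = cos φ₁ sin φ₂ − sin φ₁ cos φ₂ cos Δλ = -0.015151
θ = atan2(y, x) = 148.8207° → 148.8207° (mod 360°)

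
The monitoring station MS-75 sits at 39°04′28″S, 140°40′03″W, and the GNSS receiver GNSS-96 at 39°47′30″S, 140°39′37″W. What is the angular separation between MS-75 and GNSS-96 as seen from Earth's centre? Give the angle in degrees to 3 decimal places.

MS-75: φ = -39.07444°, λ = -140.66750°
GNSS-96: φ = -39.79167°, λ = -140.66028°
Δφ = -0.7172°,  Δλ = 0.0072°
a = sin²(Δφ/2) + cos φ₁ cos φ₂ sin²(Δλ/2) = 0.000039
c = 2·arcsin(√a) = 0.012518 rad = 0.7172°

0.717°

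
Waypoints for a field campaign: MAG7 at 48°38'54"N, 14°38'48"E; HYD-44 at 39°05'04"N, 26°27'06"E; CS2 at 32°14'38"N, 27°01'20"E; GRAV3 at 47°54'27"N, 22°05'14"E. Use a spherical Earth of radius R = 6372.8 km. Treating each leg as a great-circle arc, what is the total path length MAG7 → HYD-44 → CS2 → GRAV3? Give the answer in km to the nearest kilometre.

MAG7: φ = +48.64833°, λ = +14.64667°
HYD-44: φ = +39.08444°, λ = +26.45167°
CS2: φ = +32.24389°, λ = +27.02222°
GRAV3: φ = +47.90750°, λ = +22.08722°
MAG7→HYD-44: c = 0.222928 rad, d = 1420.67 km
HYD-44→CS2: c = 0.119663 rad, d = 762.59 km
CS2→GRAV3: c = 0.281061 rad, d = 1791.15 km
Total = 1420.67 + 762.59 + 1791.15 = 3974.41 km

3974 km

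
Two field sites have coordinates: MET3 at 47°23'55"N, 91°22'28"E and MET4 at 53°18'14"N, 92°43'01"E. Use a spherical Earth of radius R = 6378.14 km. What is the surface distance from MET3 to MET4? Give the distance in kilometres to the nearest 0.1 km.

664.2 km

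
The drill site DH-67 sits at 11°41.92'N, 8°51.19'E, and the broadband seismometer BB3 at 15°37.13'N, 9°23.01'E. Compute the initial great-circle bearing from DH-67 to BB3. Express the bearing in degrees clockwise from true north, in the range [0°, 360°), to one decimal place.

7.4°

DH-67: φ = +11.69867°, λ = +8.85317°
BB3: φ = +15.61883°, λ = +9.38350°
Δλ = 0.5303°
y = sin Δλ · cos φ₂ = 0.008914
x = cos φ₁ sin φ₂ − sin φ₁ cos φ₂ cos Δλ = 0.068375
θ = atan2(y, x) = 7.4279° → 7.4279° (mod 360°)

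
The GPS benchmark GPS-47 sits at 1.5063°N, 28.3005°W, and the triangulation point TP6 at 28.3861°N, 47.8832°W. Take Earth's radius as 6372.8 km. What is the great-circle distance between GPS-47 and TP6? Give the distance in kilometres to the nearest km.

Δφ = 26.8798°,  Δλ = -19.5827°
a = sin²(Δφ/2) + cos φ₁ cos φ₂ sin²(Δλ/2) = 0.079456
c = 2·arcsin(√a) = 0.571505 rad = 32.7448°
d = R·c = 6372.8 × 0.571505 = 3642.1 km

3642 km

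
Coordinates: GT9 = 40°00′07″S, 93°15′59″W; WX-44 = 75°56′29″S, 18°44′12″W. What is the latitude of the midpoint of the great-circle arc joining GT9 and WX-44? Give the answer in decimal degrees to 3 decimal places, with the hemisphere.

61.845°S

GT9: φ = -40.00194°, λ = -93.26639°
WX-44: φ = -75.94139°, λ = -18.73667°
Bx = cos φ₂ cos Δλ = 0.064795,  By = cos φ₂ sin Δλ = 0.234113
φₘ = atan2(sin φ₁ + sin φ₂, √((cos φ₁ + Bx)² + By²)) = -61.84517°
λₘ = λ₁ + atan2(By, cos φ₁ + Bx) = -77.52926°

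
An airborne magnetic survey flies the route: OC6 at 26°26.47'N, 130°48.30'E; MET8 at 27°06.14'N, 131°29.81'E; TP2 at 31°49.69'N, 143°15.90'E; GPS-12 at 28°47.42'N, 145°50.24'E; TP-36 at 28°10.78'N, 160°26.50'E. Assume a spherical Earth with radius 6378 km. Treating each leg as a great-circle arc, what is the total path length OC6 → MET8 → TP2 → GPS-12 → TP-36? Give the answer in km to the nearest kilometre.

3204 km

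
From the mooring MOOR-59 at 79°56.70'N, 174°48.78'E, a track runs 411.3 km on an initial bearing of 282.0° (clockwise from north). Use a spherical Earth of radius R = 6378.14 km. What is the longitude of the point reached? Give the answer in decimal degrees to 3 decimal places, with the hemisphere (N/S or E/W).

153.437°E

MOOR-59: φ = +79.94500°, λ = +174.81300°
δ = d/R = 411.3/6378.14 = 0.064486 rad
φ₂ = arcsin(sin φ₁ cos δ + cos φ₁ sin δ cos θ)
   = arcsin(0.98464·0.99792 + 0.17459·0.06444·0.20791) = 80.04150°
λ₂ = λ₁ + atan2(sin θ sin δ cos φ₁, cos δ − sin φ₁ sin φ₂) = 153.43681°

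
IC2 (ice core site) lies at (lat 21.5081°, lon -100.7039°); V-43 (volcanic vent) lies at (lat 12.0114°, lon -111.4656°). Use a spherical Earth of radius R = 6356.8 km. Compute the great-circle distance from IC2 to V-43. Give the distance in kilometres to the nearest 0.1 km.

1553.4 km

Δφ = -9.4967°,  Δλ = -10.7617°
a = sin²(Δφ/2) + cos φ₁ cos φ₂ sin²(Δλ/2) = 0.014855
c = 2·arcsin(√a) = 0.244368 rad = 14.0013°
d = R·c = 6356.8 × 0.244368 = 1553.4 km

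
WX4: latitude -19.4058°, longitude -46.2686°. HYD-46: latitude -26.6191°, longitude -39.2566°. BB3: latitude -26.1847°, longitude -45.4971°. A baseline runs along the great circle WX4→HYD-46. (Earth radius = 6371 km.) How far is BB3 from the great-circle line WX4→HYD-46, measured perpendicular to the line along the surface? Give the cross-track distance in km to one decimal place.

430.3 km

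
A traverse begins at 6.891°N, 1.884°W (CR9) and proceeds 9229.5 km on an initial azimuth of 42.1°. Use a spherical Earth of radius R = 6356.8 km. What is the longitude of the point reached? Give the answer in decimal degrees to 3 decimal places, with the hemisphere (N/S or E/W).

δ = d/R = 9229.5/6356.8 = 1.451910 rad
φ₂ = arcsin(sin φ₁ cos δ + cos φ₁ sin δ cos θ)
   = arcsin(0.11998·0.11861 + 0.99278·0.99294·0.74198) = 48.21470°
λ₂ = λ₁ + atan2(sin θ sin δ cos φ₁, cos δ − sin φ₁ sin φ₂) = 85.59104°

85.591°E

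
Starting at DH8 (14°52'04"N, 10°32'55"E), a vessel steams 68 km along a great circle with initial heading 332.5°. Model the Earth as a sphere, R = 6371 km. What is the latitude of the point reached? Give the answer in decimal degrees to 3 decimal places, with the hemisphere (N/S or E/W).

15.410°N

DH8: φ = +14.86778°, λ = +10.54861°
δ = d/R = 68/6371 = 0.010673 rad
φ₂ = arcsin(sin φ₁ cos δ + cos φ₁ sin δ cos θ)
   = arcsin(0.25659·0.99994 + 0.96652·0.01067·0.88701) = 15.41003°
λ₂ = λ₁ + atan2(sin θ sin δ cos φ₁, cos δ − sin φ₁ sin φ₂) = 10.25571°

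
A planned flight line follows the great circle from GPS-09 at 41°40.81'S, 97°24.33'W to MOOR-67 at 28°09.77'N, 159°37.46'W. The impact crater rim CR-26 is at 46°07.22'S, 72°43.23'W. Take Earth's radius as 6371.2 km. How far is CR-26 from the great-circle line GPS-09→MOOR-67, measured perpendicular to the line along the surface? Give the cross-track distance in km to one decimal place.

560.8 km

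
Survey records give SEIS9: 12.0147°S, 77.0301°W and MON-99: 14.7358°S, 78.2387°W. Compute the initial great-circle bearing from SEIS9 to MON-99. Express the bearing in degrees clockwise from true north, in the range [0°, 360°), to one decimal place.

Δλ = -1.2086°
y = sin Δλ · cos φ₂ = -0.020399
x = cos φ₁ sin φ₂ − sin φ₁ cos φ₂ cos Δλ = -0.047519
θ = atan2(y, x) = -156.7674° → 203.2326° (mod 360°)

203.2°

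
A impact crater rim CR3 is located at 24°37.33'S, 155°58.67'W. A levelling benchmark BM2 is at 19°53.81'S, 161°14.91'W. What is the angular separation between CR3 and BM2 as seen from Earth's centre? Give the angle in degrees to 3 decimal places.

6.790°

CR3: φ = -24.62217°, λ = -155.97783°
BM2: φ = -19.89683°, λ = -161.24850°
Δφ = 4.7253°,  Δλ = -5.2707°
a = sin²(Δφ/2) + cos φ₁ cos φ₂ sin²(Δλ/2) = 0.003507
c = 2·arcsin(√a) = 0.118502 rad = 6.7897°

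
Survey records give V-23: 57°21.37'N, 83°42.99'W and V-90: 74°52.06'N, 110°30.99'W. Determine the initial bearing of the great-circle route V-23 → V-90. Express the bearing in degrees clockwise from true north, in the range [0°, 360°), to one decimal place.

V-23: φ = +57.35617°, λ = -83.71650°
V-90: φ = +74.86767°, λ = -110.51650°
Δλ = -26.8000°
y = sin Δλ · cos φ₂ = -0.117701
x = cos φ₁ sin φ₂ − sin φ₁ cos φ₂ cos Δλ = 0.324508
θ = atan2(y, x) = -19.9360° → 340.0640° (mod 360°)

340.1°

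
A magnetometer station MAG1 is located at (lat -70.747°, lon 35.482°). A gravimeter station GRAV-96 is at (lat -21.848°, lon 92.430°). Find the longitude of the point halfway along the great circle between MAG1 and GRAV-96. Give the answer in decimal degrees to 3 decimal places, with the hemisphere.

Bx = cos φ₂ cos Δλ = 0.506226,  By = cos φ₂ sin Δλ = 0.777973
φₘ = atan2(sin φ₁ + sin φ₂, √((cos φ₁ + Bx)² + By²)) = -49.05474°
λₘ = λ₁ + atan2(By, cos φ₁ + Bx) = 78.42410°

78.424°E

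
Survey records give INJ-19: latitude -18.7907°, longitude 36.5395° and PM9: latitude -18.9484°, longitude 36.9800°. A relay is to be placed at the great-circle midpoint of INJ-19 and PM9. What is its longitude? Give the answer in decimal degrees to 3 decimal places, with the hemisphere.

36.760°E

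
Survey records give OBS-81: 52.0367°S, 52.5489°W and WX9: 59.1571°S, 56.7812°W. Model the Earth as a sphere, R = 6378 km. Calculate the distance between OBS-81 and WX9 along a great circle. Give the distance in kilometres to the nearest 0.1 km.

835.7 km

Δφ = -7.1204°,  Δλ = -4.2323°
a = sin²(Δφ/2) + cos φ₁ cos φ₂ sin²(Δλ/2) = 0.004286
c = 2·arcsin(√a) = 0.131030 rad = 7.5075°
d = R·c = 6378 × 0.131030 = 835.7 km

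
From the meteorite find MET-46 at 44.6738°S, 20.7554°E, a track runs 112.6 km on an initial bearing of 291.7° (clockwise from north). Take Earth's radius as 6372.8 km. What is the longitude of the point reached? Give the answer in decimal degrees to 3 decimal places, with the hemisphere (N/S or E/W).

19.441°E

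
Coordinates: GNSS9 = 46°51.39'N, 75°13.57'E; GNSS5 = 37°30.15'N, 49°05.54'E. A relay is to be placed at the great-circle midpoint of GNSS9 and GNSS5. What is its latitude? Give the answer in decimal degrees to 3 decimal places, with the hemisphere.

GNSS9: φ = +46.85650°, λ = +75.22617°
GNSS5: φ = +37.50250°, λ = +49.09233°
Bx = cos φ₂ cos Δλ = 0.712223,  By = cos φ₂ sin Δλ = -0.349436
φₘ = atan2(sin φ₁ + sin φ₂, √((cos φ₁ + Bx)² + By²)) = 42.92407°
λₘ = λ₁ + atan2(By, cos φ₁ + Bx) = 61.17357°

42.924°N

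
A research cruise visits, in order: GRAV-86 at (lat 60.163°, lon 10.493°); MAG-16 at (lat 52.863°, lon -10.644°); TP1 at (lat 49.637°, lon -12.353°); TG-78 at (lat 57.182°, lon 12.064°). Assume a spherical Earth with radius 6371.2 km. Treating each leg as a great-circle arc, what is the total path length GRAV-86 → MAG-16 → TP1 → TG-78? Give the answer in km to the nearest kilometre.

GRAV-86→MAG-16: c = 0.238533 rad, d = 1519.74 km
MAG-16→TP1: c = 0.059314 rad, d = 377.90 km
TP1→TG-78: c = 0.283975 rad, d = 1809.26 km
Total = 1519.74 + 377.90 + 1809.26 = 3706.91 km

3707 km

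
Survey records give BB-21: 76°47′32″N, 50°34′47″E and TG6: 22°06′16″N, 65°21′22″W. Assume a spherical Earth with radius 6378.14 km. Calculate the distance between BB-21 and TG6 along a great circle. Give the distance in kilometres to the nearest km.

BB-21: φ = +76.79222°, λ = +50.57972°
TG6: φ = +22.10444°, λ = -65.35611°
Δφ = -54.6878°,  Δλ = -115.9358°
a = sin²(Δφ/2) + cos φ₁ cos φ₂ sin²(Δλ/2) = 0.363122
c = 2·arcsin(√a) = 1.293499 rad = 74.1121°
d = R·c = 6378.14 × 1.293499 = 8250.1 km

8250 km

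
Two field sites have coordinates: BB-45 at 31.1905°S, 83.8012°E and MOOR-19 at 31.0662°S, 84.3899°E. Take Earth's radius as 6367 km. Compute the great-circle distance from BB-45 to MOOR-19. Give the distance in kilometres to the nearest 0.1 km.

Δφ = 0.1243°,  Δλ = 0.5887°
a = sin²(Δφ/2) + cos φ₁ cos φ₂ sin²(Δλ/2) = 0.000021
c = 2·arcsin(√a) = 0.009059 rad = 0.5190°
d = R·c = 6367 × 0.009059 = 57.7 km

57.7 km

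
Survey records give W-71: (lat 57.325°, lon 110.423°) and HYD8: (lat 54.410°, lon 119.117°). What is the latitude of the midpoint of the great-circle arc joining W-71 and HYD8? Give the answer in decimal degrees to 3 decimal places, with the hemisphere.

Bx = cos φ₂ cos Δλ = 0.575294,  By = cos φ₂ sin Δλ = 0.087971
φₘ = atan2(sin φ₁ + sin φ₂, √((cos φ₁ + Bx)² + By²)) = 55.94401°
λₘ = λ₁ + atan2(By, cos φ₁ + Bx) = 114.93347°

55.944°N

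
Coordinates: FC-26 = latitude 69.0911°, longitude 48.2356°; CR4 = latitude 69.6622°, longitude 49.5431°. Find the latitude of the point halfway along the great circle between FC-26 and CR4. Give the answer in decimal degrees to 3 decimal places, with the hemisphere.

Bx = cos φ₂ cos Δλ = 0.347464,  By = cos φ₂ sin Δλ = 0.007931
φₘ = atan2(sin φ₁ + sin φ₂, √((cos φ₁ + Bx)² + By²)) = 69.37788°
λₘ = λ₁ + atan2(By, cos φ₁ + Bx) = 48.88069°

69.378°N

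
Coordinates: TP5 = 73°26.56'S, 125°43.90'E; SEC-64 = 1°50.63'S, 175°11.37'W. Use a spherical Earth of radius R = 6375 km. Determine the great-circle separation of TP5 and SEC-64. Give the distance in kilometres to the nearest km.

8878 km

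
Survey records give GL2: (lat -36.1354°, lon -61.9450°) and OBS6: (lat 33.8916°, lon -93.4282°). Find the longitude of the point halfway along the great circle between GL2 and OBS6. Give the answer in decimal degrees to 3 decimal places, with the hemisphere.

Bx = cos φ₂ cos Δλ = 0.707899,  By = cos φ₂ sin Δλ = -0.433515
φₘ = atan2(sin φ₁ + sin φ₂, √((cos φ₁ + Bx)² + By²)) = -1.16560°
λₘ = λ₁ + atan2(By, cos φ₁ + Bx) = -77.90817°

77.908°W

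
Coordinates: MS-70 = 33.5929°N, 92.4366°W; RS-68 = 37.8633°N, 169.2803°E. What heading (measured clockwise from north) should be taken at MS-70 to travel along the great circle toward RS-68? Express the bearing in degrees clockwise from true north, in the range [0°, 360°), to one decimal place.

306.3°

Δλ = -98.2831°
y = sin Δλ · cos φ₂ = -0.781242
x = cos φ₁ sin φ₂ − sin φ₁ cos φ₂ cos Δλ = 0.574201
θ = atan2(y, x) = -53.6847° → 306.3153° (mod 360°)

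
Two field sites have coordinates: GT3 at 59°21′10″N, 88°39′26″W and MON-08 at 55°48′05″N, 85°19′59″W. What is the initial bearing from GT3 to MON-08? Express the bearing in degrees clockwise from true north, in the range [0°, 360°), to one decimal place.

151.9°

GT3: φ = +59.35278°, λ = -88.65722°
MON-08: φ = +55.80139°, λ = -85.33306°
Δλ = 3.3242°
y = sin Δλ · cos φ₂ = 0.032591
x = cos φ₁ sin φ₂ − sin φ₁ cos φ₂ cos Δλ = -0.061130
θ = atan2(y, x) = 151.9359° → 151.9359° (mod 360°)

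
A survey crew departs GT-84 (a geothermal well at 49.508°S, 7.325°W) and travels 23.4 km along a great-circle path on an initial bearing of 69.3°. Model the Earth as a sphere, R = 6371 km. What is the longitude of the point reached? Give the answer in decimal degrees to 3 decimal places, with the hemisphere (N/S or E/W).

δ = d/R = 23.4/6371 = 0.003673 rad
φ₂ = arcsin(sin φ₁ cos δ + cos φ₁ sin δ cos θ)
   = arcsin(-0.76050·0.99999 + 0.64934·0.00367·0.35347) = -49.43322°
λ₂ = λ₁ + atan2(sin θ sin δ cos φ₁, cos δ − sin φ₁ sin φ₂) = -7.02230°

7.022°W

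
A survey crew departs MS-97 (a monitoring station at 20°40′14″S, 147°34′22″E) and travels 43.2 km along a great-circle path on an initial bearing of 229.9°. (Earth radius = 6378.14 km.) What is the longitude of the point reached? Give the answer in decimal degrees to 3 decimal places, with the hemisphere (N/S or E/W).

MS-97: φ = -20.67056°, λ = +147.57278°
δ = d/R = 43.2/6378.14 = 0.006773 rad
φ₂ = arcsin(sin φ₁ cos δ + cos φ₁ sin δ cos θ)
   = arcsin(-0.35299·0.99998 + 0.93563·0.00677·-0.64412) = -20.92023°
λ₂ = λ₁ + atan2(sin θ sin δ cos φ₁, cos δ − sin φ₁ sin φ₂) = 147.25498°

147.255°E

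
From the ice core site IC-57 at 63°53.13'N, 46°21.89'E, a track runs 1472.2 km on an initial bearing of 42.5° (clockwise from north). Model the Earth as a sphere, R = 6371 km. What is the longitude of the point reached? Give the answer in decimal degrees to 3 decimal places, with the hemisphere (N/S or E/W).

75.565°E

IC-57: φ = +63.88550°, λ = +46.36483°
δ = d/R = 1472.2/6371 = 0.231078 rad
φ₂ = arcsin(sin φ₁ cos δ + cos φ₁ sin δ cos θ)
   = arcsin(0.89792·0.97342 + 0.44017·0.22903·0.73728) = 71.50921°
λ₂ = λ₁ + atan2(sin θ sin δ cos φ₁, cos δ − sin φ₁ sin φ₂) = 75.56541°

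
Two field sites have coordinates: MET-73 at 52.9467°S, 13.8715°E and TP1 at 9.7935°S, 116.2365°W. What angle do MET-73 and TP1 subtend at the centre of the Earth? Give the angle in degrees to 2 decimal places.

Δφ = 43.1532°,  Δλ = -130.1080°
a = sin²(Δφ/2) + cos φ₁ cos φ₂ sin²(Δλ/2) = 0.623389
c = 2·arcsin(√a) = 1.820151 rad = 104.2869°

104.29°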